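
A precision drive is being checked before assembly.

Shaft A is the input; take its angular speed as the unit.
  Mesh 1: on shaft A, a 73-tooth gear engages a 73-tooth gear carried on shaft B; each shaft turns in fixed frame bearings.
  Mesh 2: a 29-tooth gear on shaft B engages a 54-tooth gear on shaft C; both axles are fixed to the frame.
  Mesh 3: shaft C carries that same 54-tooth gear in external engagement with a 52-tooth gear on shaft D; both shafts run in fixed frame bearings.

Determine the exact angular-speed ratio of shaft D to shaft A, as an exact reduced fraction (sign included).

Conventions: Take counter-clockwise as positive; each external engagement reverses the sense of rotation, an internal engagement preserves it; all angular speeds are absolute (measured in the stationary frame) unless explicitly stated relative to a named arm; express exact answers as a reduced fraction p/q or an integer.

class = fixed-axis compound train [3 meshes; 3 ratios multiply, 3 sense flips]
mesh 1 [73T→73T]: running ratio 1, sense −
mesh 2 [29T→54T]: running ratio 29/54, sense +
mesh 3 [54T→52T]: running ratio 29/52, sense −
ω_out/ω_in = -29/52

-29/52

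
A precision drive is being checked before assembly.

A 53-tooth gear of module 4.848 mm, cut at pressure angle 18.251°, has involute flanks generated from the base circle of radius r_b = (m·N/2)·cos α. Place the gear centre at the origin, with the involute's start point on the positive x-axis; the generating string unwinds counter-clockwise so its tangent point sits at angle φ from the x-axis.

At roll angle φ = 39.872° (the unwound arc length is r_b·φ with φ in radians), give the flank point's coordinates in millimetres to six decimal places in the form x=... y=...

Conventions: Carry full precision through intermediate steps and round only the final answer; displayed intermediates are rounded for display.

single-mesh involute tooth geometry (53T wheel at module 4.848)
pitch radius r_p = m·N/2 = 4.848·53/2 = 128.472000
base radius r_b = r_p·cos α = 128.472000·cos 18.251° = 122.009044
roll angle φ = 39.872° = 0.69589768 rad
x = r_b·(cos φ + φ·sin φ) = 148.070284
y = r_b·(sin φ − φ·cos φ) = 13.053518

x=148.070284 y=13.053518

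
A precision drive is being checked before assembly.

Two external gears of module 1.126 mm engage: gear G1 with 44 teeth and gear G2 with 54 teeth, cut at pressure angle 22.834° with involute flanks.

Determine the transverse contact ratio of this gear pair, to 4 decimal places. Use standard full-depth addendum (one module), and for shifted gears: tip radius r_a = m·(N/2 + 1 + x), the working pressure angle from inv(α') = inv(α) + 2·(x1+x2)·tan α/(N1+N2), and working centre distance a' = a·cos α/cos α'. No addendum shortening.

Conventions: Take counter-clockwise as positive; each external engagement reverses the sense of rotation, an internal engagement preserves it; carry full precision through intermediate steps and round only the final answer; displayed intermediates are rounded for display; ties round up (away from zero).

single-mesh involute tooth geometry (44T engaging 54T at module 1.126)
base radii: r_b1 = 22.830693, r_b2 = 28.019487
tip radii: r_a1 = 25.898000, r_a2 = 31.528000
no profile shift: α' = α, a' = a
action lengths: √(r_a1²−r_b1²) = 12.225622, √(r_a2²−r_b2²) = 14.454173
base pitch p_b = π·m·cos α = 3.260215
CR = (12.225622 + 14.454173 − 55.174000·sin 22.83400°)/3.260215 = 1.616099
contact ratio ≈ 1.6161

1.6161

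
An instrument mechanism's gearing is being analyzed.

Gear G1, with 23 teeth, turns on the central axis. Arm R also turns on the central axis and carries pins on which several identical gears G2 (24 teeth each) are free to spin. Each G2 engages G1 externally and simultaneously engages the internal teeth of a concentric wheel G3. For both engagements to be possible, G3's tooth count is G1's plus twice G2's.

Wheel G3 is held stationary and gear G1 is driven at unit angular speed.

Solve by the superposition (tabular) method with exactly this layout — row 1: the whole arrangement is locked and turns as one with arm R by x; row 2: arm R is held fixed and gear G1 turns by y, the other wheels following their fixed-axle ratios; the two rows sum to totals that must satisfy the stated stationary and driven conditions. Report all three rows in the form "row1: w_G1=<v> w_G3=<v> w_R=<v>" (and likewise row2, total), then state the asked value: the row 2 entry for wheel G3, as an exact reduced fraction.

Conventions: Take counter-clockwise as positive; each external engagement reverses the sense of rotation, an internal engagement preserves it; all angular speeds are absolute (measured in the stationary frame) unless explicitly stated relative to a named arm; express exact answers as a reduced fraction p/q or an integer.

row1: w_G1=23/94 w_G3=23/94 w_R=23/94
row2: w_G1=71/94 w_G3=-23/94 w_R=0
total: w_G1=1 w_G3=0 w_R=23/94
asked value: -23/94

class = planetary set [G3 = 23+2·24 = 71; Willis about the carrier]
row 1 — lock + rotate with arm: ω_sun = ω_ring = ω_arm = x
row 2 (arm held, sun turns y): ω_ring = −(23/71)·y, ω_arm = 0
boundary: total ω_ring = x − (23/71)·y = 0 and total ω_sun = x + y = 1  ⇒  y = 71/94, x = 23/94
row 2 ring = −(23/71)·71/94 = -23/94
totals (row 1 + row 2): sun 23/94 + 71/94 = 1, ring 23/94 + (-23/94) = 0, arm 23/94 + 0 = 23/94
asked cell (row2, ring) = -23/94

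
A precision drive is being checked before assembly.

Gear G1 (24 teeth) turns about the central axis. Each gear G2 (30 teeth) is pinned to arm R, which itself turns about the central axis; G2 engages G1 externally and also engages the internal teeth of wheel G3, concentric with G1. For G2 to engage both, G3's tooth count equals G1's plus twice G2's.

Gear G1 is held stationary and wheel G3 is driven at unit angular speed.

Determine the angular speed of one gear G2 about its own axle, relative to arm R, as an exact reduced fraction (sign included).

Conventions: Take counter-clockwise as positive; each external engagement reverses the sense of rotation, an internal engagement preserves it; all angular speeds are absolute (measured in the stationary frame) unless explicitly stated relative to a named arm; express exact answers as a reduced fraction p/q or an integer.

recognized (axles ride arm R): planetary set, 24/30/84 teeth
ring teeth: 24 + 2·30 = 84
24(ω_sun−ω_arm) = −84(ω_ring−ω_arm),  ω_sun = 0, ω_ring = 1
24(0−ω_arm) = −84(1−ω_arm)  ⇒  108·ω_arm = 84  ⇒  ω_arm = 7/9
sun–planet mesh: 24·(0−7/9) = −30·(ω_p−ω_arm)  ⇒  ω_p−ω_arm = 28/45
exact speed ratio = 28/45

28/45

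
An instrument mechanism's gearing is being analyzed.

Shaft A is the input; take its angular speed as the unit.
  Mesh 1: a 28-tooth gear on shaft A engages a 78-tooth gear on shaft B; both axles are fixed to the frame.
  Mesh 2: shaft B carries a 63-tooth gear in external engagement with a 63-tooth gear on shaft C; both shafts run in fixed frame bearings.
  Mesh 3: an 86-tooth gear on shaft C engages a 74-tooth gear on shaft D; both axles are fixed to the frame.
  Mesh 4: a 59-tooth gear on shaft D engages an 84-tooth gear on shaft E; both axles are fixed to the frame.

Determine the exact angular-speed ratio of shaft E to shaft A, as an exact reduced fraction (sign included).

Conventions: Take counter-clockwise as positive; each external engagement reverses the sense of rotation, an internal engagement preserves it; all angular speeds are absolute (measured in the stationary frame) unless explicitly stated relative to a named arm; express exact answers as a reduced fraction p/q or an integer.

2537/8658

class = fixed-axis compound train [4 meshes; 4 ratios multiply, 4 sense flips]
mesh 1 [28T→78T]: running ratio 14/39, sense −
mesh 2 [63T→63T]: running ratio 14/39, sense +
mesh 3 [86T→74T]: running ratio 602/1443, sense −
mesh 4 [59T→84T]: running ratio 2537/8658, sense +
ω_out/ω_in = 2537/8658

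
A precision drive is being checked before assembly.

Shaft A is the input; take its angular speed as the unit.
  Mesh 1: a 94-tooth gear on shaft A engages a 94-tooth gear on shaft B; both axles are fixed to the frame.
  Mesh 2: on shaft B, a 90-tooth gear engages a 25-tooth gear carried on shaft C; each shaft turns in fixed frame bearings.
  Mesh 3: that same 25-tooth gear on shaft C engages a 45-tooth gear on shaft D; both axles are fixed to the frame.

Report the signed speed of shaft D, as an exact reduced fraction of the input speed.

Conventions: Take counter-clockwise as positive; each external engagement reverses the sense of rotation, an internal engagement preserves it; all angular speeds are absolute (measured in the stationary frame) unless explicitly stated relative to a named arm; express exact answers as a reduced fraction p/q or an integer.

-2

3-mesh fixed-axis compound train (all bearings frame-fixed)
mesh 1 [94T→94T]: |ω|/ω_in = 1×94/94 = 1, sense flips to −
mesh 2 [90T→25T]: |ω|/ω_in = 1×90/25 = 18/5, sense flips to +
mesh 3 [25T→45T]: |ω|/ω_in = (18/5)×25/45 = 2, sense flips to −
signed output speed (× input speed) = -2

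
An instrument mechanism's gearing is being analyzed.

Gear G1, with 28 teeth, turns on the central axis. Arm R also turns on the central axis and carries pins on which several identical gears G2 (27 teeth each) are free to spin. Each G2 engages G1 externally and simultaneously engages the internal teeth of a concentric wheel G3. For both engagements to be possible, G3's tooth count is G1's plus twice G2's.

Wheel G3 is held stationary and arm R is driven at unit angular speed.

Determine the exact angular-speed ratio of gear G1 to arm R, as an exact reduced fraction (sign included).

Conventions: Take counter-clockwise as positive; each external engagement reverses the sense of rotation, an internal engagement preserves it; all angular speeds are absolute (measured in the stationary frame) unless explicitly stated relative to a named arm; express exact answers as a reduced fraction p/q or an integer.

planetary set (28T centre, 27T on arm, 82T internal) — Willis relation
ring teeth: 28 + 2·27 = 82
28(ω_sun−ω_arm) = −82(ω_ring−ω_arm),  ω_ring = 0, ω_arm = 1
ω_sun = 1 − (82/28)(0−1) = 55/14
ω_out/ω_in = 55/14

55/14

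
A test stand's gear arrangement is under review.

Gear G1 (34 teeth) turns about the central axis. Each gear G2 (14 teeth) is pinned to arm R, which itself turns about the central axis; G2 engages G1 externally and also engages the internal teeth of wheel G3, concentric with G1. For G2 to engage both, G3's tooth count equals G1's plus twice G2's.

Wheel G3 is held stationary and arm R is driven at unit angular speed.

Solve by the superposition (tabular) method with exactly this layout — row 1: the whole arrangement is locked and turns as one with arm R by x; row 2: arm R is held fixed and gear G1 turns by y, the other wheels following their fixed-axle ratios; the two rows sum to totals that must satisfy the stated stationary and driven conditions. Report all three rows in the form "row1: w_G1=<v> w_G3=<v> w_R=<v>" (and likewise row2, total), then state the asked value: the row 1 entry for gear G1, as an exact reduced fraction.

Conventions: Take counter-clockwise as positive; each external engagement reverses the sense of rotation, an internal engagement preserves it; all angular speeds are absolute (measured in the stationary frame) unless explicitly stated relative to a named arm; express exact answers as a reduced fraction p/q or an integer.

row1: w_G1=1 w_G3=1 w_R=1
row2: w_G1=31/17 w_G3=-1 w_R=0
total: w_G1=48/17 w_G3=0 w_R=1
asked value: 1

planetary set (34T centre, 14T on arm, 62T internal) — Willis relation
row 1: whole set turns with the arm by x
row 2 (arm held, sun turns y): ω_ring = −(34/62)·y, ω_arm = 0
boundary: total ω_ring = x − (34/62)·y = 0 and total ω_arm = x = 1  ⇒  y = 31/17, x = 1
row 2 ring = −(34/62)·31/17 = -1
totals (row 1 + row 2): sun 1 + 31/17 = 48/17, ring 1 + (-1) = 0, arm 1 + 0 = 1
asked cell (row1, sun) = 1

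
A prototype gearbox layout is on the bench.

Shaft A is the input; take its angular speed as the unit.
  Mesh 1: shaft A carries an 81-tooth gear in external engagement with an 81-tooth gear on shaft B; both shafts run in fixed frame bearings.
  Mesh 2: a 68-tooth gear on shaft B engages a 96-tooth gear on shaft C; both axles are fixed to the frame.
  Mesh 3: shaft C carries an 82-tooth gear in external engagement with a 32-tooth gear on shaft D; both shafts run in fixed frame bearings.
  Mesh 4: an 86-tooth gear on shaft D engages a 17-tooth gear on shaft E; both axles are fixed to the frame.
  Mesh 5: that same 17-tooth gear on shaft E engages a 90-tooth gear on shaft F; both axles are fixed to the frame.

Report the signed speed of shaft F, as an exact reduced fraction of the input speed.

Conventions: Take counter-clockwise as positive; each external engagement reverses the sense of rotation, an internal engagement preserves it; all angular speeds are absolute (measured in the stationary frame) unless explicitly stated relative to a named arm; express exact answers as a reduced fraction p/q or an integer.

5-mesh fixed-axis compound train (all bearings frame-fixed)
mesh 1 [81T→81T]: |ω|/ω_in = 1×81/81 = 1, sense flips to −
mesh 2 [68T→96T]: |ω|/ω_in = 1×68/96 = 17/24, sense flips to +
mesh 3 [82T→32T]: |ω|/ω_in = (17/24)×82/32 = 697/384, sense flips to −
mesh 4 [86T→17T]: |ω|/ω_in = (697/384)×86/17 = 1763/192, sense flips to +
mesh 5 [17T→90T]: |ω|/ω_in = (1763/192)×17/90 = 29971/17280, sense flips to −
signed output speed (× input speed) = -29971/17280

-29971/17280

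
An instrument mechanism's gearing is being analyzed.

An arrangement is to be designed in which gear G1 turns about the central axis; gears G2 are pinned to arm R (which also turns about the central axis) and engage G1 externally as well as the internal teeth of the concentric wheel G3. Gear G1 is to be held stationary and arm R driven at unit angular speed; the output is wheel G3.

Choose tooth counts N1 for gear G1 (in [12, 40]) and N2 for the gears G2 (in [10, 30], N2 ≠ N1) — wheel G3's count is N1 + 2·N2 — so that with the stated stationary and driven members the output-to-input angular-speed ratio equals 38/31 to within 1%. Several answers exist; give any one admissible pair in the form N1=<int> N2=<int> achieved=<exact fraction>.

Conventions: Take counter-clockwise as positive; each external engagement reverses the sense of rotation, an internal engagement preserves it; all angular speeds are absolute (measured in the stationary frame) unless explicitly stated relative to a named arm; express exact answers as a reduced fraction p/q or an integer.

topology: planetary set — design target 38/31, arm = carrier (Willis)
Willis with ω_sun = 0: ω_ring/ω_arm = (N1+N3)/N3; set equal to 38/31  ⇒  N3/N1 = 1/(38/31 − 1) = 31/7
N3 = N1 + 2·N2  ⇒  N2/N1 = (N3/N1 − 1)/2 = (31/7 − 1)/2 = 12/7
smallest multiple with N1 ≥ 12 and N2 ≥ 10: k = 2  ⇒  N1 = 2·7 = 14, N2 = 2·12 = 24 (N1 ≤ 40, N2 ≤ 30, N2 ≠ N1 ✓), N3 = 14 + 2·24 = 62
check: (N1+N3)/N3 with N1 = 14, N3 = 62 gives 38/31; |achieved − target| = 0 ≤ 19/1550 ✓

N1=14 N2=24 achieved=38/31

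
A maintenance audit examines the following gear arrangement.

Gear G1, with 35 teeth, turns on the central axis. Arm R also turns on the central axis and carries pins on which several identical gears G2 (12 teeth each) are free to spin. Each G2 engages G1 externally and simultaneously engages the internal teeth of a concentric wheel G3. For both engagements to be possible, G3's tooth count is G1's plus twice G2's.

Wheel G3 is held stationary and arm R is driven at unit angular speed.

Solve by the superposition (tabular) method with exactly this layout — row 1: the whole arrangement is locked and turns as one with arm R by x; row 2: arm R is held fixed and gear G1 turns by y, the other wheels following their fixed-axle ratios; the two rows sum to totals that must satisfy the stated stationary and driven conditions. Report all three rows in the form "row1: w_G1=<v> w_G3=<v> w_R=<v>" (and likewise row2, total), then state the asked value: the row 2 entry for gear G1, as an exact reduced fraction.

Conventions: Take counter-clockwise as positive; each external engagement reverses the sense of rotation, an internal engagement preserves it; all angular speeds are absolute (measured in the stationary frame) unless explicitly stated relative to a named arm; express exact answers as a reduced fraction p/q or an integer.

row1: w_G1=1 w_G3=1 w_R=1
row2: w_G1=59/35 w_G3=-1 w_R=0
total: w_G1=94/35 w_G3=0 w_R=1
asked value: 59/35

planetary set (35T centre, 12T on arm, 59T internal) — Willis relation
row 1 (train locked, turned with arm): all members turn x
superposition row 2 [arm held]: sun y, ring −(35/59)·y, arm 0
boundary: total ω_ring = x − (35/59)·y = 0 and total ω_arm = x = 1  ⇒  y = 59/35, x = 1
row 2 ring = −(35/59)·59/35 = -1
totals (row 1 + row 2): sun 1 + 59/35 = 94/35, ring 1 + (-1) = 0, arm 1 + 0 = 1
asked cell (row2, sun) = 59/35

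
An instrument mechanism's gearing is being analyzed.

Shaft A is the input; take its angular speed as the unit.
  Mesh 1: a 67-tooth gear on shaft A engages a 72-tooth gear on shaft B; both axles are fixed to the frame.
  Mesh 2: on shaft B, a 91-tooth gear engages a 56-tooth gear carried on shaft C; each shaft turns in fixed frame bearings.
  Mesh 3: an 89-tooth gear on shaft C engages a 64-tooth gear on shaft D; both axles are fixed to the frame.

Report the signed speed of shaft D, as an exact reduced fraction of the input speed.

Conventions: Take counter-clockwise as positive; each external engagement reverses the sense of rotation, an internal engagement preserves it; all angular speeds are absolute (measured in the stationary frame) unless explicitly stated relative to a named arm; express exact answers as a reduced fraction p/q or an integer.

-77519/36864

3-mesh fixed-axis compound train (all bearings frame-fixed)
mesh 1 [67T→72T]: |ω|/ω_in = 1×67/72 = 67/72, sense flips to −
mesh 2 [91T→56T]: |ω|/ω_in = (67/72)×91/56 = 871/576, sense flips to +
mesh 3 [89T→64T]: |ω|/ω_in = (871/576)×89/64 = 77519/36864, sense flips to −
signed output speed (× input speed) = -77519/36864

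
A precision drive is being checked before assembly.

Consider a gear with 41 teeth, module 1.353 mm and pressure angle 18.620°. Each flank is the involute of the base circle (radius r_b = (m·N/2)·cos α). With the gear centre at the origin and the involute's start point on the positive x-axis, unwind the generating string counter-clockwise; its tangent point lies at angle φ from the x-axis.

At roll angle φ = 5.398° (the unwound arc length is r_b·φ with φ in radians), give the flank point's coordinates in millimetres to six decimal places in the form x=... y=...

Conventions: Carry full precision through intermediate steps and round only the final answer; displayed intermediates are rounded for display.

single-mesh involute tooth geometry (41T wheel at module 1.353)
pitch radius r_p = m·N/2 = 1.353·41/2 = 27.736500
base radius r_b = r_p·cos α = 27.736500·cos 18.620° = 26.284689
roll angle φ = 5.398° = 0.09421287 rad
x = r_b·(cos φ + φ·sin φ) = 26.401082
y = r_b·(sin φ − φ·cos φ) = 0.007320

x=26.401082 y=0.007320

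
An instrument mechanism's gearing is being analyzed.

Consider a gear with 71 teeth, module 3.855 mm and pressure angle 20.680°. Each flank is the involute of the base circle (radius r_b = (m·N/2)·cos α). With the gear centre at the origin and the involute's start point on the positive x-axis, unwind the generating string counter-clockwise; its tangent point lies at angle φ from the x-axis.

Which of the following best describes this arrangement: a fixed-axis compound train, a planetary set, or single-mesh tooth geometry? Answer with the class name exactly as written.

single-mesh involute tooth geometry (71T wheel at module 3.855)
classification: single-mesh tooth geometry

single-mesh tooth geometry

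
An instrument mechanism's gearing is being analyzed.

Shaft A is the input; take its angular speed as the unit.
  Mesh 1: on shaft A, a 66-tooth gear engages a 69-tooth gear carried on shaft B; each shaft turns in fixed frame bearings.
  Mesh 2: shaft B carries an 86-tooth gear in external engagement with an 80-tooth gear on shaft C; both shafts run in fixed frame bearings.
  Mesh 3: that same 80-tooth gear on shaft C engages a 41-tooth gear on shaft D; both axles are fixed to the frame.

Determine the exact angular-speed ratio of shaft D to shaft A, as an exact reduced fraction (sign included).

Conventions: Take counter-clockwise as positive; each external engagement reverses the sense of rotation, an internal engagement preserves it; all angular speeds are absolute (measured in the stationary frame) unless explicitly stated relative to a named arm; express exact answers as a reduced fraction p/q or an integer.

class = fixed-axis compound train [3 meshes; 3 ratios multiply, 3 sense flips]
mesh 1 [66T→69T]: running ratio 22/23, sense −
mesh 2 [86T→80T]: running ratio 473/460, sense +
mesh 3 [80T→41T]: running ratio 1892/943, sense −
ω_out/ω_in = -1892/943

-1892/943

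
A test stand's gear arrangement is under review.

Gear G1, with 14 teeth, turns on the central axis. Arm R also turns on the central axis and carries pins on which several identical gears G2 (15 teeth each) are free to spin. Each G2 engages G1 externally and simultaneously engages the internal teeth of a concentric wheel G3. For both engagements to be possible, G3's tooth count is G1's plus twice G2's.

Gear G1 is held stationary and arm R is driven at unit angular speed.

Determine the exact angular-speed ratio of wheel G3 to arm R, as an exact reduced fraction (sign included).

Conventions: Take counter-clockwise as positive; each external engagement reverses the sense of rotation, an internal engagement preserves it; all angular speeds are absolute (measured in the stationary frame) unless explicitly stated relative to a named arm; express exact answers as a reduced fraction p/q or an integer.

29/22

planetary set (14T centre, 15T on arm, 44T internal) — Willis relation
ring teeth: 14 + 2·15 = 44
14(ω_sun−ω_arm) = −44(ω_ring−ω_arm),  ω_sun = 0, ω_arm = 1
ω_ring = 1 − (14/44)(0−1) = 29/22
ω_out/ω_in = 29/22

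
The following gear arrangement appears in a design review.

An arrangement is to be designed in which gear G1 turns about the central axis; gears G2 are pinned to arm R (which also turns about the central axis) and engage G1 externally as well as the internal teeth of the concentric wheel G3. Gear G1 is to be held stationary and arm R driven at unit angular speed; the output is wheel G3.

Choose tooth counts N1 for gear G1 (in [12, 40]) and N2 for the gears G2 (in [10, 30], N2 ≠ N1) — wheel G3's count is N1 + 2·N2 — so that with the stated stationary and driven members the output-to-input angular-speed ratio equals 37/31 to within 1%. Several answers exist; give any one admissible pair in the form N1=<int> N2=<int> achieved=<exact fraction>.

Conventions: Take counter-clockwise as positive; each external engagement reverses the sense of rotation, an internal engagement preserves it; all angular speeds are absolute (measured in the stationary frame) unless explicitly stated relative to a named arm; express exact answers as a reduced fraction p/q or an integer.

class = planetary set [ratio 37/31 wanted; Willis about the carrier]
Willis with ω_sun = 0: ω_ring/ω_arm = (N1+N3)/N3; set equal to 37/31  ⇒  N3/N1 = 1/(37/31 − 1) = 31/6
N3 = N1 + 2·N2  ⇒  N2/N1 = (N3/N1 − 1)/2 = (31/6 − 1)/2 = 25/12
smallest multiple with N1 ≥ 12 and N2 ≥ 10: k = 1  ⇒  N1 = 1·12 = 12, N2 = 1·25 = 25 (N1 ≤ 40, N2 ≤ 30, N2 ≠ N1 ✓), N3 = 12 + 2·25 = 62
check: (N1+N3)/N3 with N1 = 12, N3 = 62 gives 37/31; |achieved − target| = 0 ≤ 37/3100 ✓

N1=12 N2=25 achieved=37/31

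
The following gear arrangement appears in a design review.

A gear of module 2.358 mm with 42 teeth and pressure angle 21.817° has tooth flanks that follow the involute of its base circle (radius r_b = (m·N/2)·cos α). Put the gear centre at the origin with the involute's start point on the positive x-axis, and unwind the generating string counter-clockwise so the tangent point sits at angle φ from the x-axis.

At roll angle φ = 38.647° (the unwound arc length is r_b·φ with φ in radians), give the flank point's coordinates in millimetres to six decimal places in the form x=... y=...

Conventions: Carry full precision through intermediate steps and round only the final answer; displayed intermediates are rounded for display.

x=55.269383 y=4.492164

recognized (one wheel, involute flank): single-mesh tooth geometry, m = 2.358, N = 42
pitch radius r_p = m·N/2 = 2.358·42/2 = 49.518000
base radius r_b = r_p·cos α = 49.518000·cos 21.817° = 45.971303
roll angle φ = 38.647° = 0.67451740 rad
x = r_b·(cos φ + φ·sin φ) = 55.269383
y = r_b·(sin φ − φ·cos φ) = 4.492164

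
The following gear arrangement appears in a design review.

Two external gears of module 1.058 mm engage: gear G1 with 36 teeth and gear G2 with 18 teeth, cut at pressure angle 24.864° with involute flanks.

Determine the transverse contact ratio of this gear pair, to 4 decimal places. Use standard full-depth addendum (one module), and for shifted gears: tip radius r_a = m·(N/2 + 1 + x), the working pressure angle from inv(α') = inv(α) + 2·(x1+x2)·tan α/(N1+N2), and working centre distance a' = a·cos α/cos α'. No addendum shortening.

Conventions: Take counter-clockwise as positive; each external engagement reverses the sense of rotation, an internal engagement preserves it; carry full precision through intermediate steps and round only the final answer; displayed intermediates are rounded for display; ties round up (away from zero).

1.4488

topology: single-mesh involute geometry — m = 1.058, 36T/18T pair
base radii: r_b1 = 17.278781, r_b2 = 8.639390
tip radii: r_a1 = 20.102000, r_a2 = 10.580000
no profile shift: α' = α, a' = a
action lengths: √(r_a1²−r_b1²) = 10.272981, √(r_a2²−r_b2²) = 6.107154
base pitch p_b = π·m·cos α = 3.015716
CR = (10.272981 + 6.107154 − 28.566000·sin 24.86400°)/3.015716 = 1.448780
contact ratio ≈ 1.4488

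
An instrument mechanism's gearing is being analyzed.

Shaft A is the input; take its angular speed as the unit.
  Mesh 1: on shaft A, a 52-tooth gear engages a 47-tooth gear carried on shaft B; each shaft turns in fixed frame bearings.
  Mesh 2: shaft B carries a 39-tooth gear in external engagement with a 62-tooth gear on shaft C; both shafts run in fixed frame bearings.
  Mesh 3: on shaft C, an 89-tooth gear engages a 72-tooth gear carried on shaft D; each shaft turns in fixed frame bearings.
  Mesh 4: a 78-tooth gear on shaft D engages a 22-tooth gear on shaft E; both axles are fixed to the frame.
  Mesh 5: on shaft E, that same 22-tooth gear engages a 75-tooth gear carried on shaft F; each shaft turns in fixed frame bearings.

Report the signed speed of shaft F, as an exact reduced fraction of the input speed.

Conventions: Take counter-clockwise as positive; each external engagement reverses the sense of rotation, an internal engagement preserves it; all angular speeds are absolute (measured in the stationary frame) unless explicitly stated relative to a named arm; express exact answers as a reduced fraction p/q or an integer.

5-mesh fixed-axis compound train (all bearings frame-fixed)
mesh 1 [52T→47T]: |ω|/ω_in = 1×52/47 = 52/47, sense flips to −
mesh 2 [39T→62T]: |ω|/ω_in = (52/47)×39/62 = 1014/1457, sense flips to +
mesh 3 [89T→72T]: |ω|/ω_in = (1014/1457)×89/72 = 15041/17484, sense flips to −
mesh 4 [78T→22T]: |ω|/ω_in = (15041/17484)×78/22 = 195533/64108, sense flips to +
mesh 5 [22T→75T]: |ω|/ω_in = (195533/64108)×22/75 = 195533/218550, sense flips to −
signed output speed (× input speed) = -195533/218550

-195533/218550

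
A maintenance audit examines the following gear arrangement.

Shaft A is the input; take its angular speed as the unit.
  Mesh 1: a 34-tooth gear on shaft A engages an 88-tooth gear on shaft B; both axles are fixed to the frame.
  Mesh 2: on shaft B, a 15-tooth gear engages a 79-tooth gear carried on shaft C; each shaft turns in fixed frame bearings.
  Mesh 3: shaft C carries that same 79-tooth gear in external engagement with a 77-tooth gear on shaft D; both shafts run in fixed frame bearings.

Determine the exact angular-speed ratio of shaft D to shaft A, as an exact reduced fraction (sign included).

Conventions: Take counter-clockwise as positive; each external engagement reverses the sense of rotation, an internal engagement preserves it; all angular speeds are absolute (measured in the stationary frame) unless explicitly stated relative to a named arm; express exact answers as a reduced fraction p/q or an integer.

-255/3388

class = fixed-axis compound train [3 meshes; 3 ratios multiply, 3 sense flips]
mesh 1 [34T→88T]: running ratio 17/44, sense −
mesh 2 [15T→79T]: running ratio 255/3476, sense +
mesh 3 [79T→77T]: running ratio 255/3388, sense −
ω_out/ω_in = -255/3388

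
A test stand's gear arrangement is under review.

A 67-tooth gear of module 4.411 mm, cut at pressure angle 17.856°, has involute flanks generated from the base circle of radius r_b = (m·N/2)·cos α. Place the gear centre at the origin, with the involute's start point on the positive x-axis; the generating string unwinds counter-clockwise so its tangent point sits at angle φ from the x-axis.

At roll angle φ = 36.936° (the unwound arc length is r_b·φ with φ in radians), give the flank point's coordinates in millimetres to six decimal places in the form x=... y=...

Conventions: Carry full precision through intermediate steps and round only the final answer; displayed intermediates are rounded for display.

x=166.909244 y=12.046056

single-mesh involute tooth geometry (67T wheel at module 4.411)
pitch radius r_p = m·N/2 = 4.411·67/2 = 147.768500
base radius r_b = r_p·cos α = 147.768500·cos 17.856° = 140.650514
roll angle φ = 36.936° = 0.64465481 rad
x = r_b·(cos φ + φ·sin φ) = 166.909244
y = r_b·(sin φ − φ·cos φ) = 12.046056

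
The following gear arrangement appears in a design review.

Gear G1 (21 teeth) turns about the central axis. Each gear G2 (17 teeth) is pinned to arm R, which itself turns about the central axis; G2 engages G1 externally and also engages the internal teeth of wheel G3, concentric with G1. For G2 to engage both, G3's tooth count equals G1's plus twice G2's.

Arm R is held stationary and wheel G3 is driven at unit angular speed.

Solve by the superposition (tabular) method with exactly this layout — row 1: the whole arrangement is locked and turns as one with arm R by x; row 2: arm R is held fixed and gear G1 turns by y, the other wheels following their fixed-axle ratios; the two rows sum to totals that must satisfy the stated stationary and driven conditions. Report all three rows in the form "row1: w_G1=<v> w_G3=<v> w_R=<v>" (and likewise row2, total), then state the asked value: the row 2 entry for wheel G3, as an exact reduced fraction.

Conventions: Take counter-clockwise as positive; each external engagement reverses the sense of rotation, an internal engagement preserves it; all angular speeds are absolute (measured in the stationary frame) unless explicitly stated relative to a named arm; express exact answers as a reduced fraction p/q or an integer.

recognized (axles ride arm R): planetary set, 21/17/55 teeth
row 1 — lock + rotate with arm: ω_sun = ω_ring = ω_arm = x
row 2 — arm fixed, fixed-axis ratios: sun y, ring −(21/55)·y, arm 0
boundary: total ω_arm = x = 0 and total ω_ring = x − (21/55)·y = 1  ⇒  y = -55/21, x = 0
row 2 ring = −(21/55)·(-55/21) = 1
totals (row 1 + row 2): sun 0 + (-55/21) = -55/21, ring 0 + 1 = 1, arm 0 + 0 = 0
asked cell (row2, ring) = 1

row1: w_G1=0 w_G3=0 w_R=0
row2: w_G1=-55/21 w_G3=1 w_R=0
total: w_G1=-55/21 w_G3=1 w_R=0
asked value: 1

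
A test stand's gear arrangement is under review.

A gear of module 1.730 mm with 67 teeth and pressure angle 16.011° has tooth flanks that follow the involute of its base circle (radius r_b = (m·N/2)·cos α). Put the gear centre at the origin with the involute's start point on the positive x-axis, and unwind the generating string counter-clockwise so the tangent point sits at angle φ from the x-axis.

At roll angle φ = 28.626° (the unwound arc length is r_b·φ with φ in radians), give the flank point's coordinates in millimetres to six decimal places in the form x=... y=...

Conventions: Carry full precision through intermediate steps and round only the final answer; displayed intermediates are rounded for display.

x=62.231671 y=2.258509

class = single-mesh tooth geometry [base-circle involute, m = 1.730, 67T]
pitch radius r_p = m·N/2 = 1.730·67/2 = 57.955000
base radius r_b = r_p·cos α = 57.955000·cos 16.011° = 55.706854
roll angle φ = 28.626° = 0.49961795 rad
x = r_b·(cos φ + φ·sin φ) = 62.231671
y = r_b·(sin φ − φ·cos φ) = 2.258509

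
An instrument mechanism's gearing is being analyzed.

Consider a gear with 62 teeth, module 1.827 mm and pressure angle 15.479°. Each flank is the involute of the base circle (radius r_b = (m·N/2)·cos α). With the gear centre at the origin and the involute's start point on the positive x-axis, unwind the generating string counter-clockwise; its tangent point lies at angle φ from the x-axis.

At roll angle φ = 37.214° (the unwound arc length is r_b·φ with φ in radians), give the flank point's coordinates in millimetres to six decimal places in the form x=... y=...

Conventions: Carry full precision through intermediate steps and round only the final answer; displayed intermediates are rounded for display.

x=64.909715 y=4.778063

class = single-mesh tooth geometry [base-circle involute, m = 1.827, 62T]
pitch radius r_p = m·N/2 = 1.827·62/2 = 56.637000
base radius r_b = r_p·cos α = 56.637000·cos 15.479° = 54.582682
roll angle φ = 37.214° = 0.64950683 rad
x = r_b·(cos φ + φ·sin φ) = 64.909715
y = r_b·(sin φ − φ·cos φ) = 4.778063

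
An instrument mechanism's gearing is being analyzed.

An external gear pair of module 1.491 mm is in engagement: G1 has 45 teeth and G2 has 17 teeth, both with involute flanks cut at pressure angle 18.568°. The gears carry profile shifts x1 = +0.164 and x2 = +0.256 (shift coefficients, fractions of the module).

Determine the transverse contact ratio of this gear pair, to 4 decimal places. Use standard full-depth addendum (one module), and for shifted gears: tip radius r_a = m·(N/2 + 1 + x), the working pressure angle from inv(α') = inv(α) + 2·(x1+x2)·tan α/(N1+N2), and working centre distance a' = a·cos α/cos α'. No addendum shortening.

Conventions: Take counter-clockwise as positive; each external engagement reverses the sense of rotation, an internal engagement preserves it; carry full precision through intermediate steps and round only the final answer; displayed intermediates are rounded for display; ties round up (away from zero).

single-mesh involute tooth geometry (45T engaging 17T at module 1.491)
base radii: r_b1 = 31.801232, r_b2 = 12.013799
tip radii: r_a1 = 35.283024, r_a2 = 14.546196
inv(α') = inv(18.568°) + 2·(+0.164+0.256)·tan α/(45+17) = 0.01639392  ⇒  α' = 20.62287°
a' = a·cos α / cos α' = 46.2210·cos 18.568°/cos 20.62287° = 46.814979
action lengths: √(r_a1²−r_b1²) = 15.283109, √(r_a2²−r_b2²) = 8.201247
base pitch p_b = π·m·cos α = 4.440290
CR = (15.283109 + 8.201247 − 46.814979·sin 20.62287°)/4.440290 = 1.575440
contact ratio ≈ 1.5754

1.5754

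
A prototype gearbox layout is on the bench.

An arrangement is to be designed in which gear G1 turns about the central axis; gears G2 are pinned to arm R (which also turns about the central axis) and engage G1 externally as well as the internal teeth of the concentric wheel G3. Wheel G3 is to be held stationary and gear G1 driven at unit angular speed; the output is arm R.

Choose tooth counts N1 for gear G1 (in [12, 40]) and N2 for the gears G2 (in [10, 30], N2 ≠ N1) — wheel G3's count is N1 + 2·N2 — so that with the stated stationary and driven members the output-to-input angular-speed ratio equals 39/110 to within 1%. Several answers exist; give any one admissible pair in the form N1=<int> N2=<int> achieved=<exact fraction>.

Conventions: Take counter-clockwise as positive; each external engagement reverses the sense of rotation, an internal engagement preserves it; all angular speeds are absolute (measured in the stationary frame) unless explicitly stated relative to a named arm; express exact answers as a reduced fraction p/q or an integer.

topology: planetary set — design target 39/110, arm = carrier (Willis)
Willis with ω_ring = 0: ω_arm/ω_sun = N1/(N1+N3); set equal to 39/110  ⇒  N3/N1 = 1/(39/110) − 1 = 71/39
N3 = N1 + 2·N2  ⇒  N2/N1 = (N3/N1 − 1)/2 = (71/39 − 1)/2 = 16/39
smallest multiple with N1 ≥ 12 and N2 ≥ 10: k = 1  ⇒  N1 = 1·39 = 39, N2 = 1·16 = 16 (N1 ≤ 40, N2 ≤ 30, N2 ≠ N1 ✓), N3 = 39 + 2·16 = 71
check: N1/(N1+N3) with N1 = 39, N3 = 71 gives 39/110; |achieved − target| = 0 ≤ 39/11000 ✓

N1=39 N2=16 achieved=39/110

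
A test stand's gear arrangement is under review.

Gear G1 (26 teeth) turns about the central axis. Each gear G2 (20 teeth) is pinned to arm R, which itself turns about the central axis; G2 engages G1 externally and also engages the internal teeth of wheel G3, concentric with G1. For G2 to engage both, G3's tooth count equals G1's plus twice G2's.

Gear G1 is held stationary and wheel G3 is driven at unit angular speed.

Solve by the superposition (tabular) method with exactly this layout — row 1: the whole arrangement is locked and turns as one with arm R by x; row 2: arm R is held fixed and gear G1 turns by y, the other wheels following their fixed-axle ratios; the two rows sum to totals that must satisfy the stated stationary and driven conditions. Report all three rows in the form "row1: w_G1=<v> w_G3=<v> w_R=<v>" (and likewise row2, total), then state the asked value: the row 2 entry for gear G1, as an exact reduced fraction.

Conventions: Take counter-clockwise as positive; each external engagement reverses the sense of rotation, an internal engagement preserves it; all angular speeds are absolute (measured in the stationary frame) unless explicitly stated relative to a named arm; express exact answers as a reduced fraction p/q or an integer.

row1: w_G1=33/46 w_G3=33/46 w_R=33/46
row2: w_G1=-33/46 w_G3=13/46 w_R=0
total: w_G1=0 w_G3=1 w_R=33/46
asked value: -33/46

planetary set (26T centre, 20T on arm, 66T internal) — Willis relation
superposition row 1 [locked train]: every member turns x
row 2 — arm fixed, fixed-axis ratios: sun y, ring −(26/66)·y, arm 0
boundary: total ω_sun = x + y = 0 and total ω_ring = x − (26/66)·y = 1  ⇒  y = -33/46, x = 33/46
row 2 ring = −(26/66)·(-33/46) = 13/46
totals (row 1 + row 2): sun 33/46 + (-33/46) = 0, ring 33/46 + 13/46 = 1, arm 33/46 + 0 = 33/46
asked cell (row2, sun) = -33/46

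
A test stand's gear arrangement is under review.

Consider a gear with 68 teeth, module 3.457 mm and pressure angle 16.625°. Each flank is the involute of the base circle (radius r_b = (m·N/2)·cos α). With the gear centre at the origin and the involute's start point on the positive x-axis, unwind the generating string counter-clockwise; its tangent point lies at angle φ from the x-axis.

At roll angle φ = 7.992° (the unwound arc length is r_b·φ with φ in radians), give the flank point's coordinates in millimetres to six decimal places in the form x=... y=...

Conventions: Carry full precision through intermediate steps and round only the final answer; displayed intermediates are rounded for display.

class = single-mesh tooth geometry [base-circle involute, m = 3.457, 68T]
pitch radius r_p = m·N/2 = 3.457·68/2 = 117.538000
base radius r_b = r_p·cos α = 117.538000·cos 16.625° = 112.624656
roll angle φ = 7.992° = 0.13948671 rad
x = r_b·(cos φ + φ·sin φ) = 113.714976
y = r_b·(sin φ − φ·cos φ) = 0.101687

x=113.714976 y=0.101687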